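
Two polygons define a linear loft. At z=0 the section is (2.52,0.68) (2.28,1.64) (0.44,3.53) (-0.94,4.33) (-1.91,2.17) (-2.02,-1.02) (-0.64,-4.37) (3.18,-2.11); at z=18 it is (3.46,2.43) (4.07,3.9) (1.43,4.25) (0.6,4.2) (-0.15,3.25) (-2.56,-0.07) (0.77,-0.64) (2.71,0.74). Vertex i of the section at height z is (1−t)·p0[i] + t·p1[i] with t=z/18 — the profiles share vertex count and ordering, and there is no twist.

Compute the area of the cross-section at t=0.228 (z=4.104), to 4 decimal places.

Area at t=0.228: 26.9287

Cross-section at t=0.228: each vertex is (1-t)·p0[i] + t·p1[i].
  v1: (1-0.228)·(2.52,0.68) + 0.228·(3.46,2.43) = (2.7343,1.0790)
  v2: (1-0.228)·(2.28,1.64) + 0.228·(4.07,3.9) = (2.6881,2.1553)
  v3: (1-0.228)·(0.44,3.53) + 0.228·(1.43,4.25) = (0.6657,3.6942)
  v4: (1-0.228)·(-0.94,4.33) + 0.228·(0.6,4.2) = (-0.5889,4.3004)
  v5: (1-0.228)·(-1.91,2.17) + 0.228·(-0.15,3.25) = (-1.5087,2.4162)
  v6: (1-0.228)·(-2.02,-1.02) + 0.228·(-2.56,-0.07) = (-2.1431,-0.8034)
  v7: (1-0.228)·(-0.64,-4.37) + 0.228·(0.77,-0.64) = (-0.3185,-3.5196)
  v8: (1-0.228)·(3.18,-2.11) + 0.228·(2.71,0.74) = (3.0728,-1.4602)
Shoelace sum Σ(x_i·y_{i+1} − x_{i+1}·y_i):
  i=1: 2.7343·2.1553 − 2.6881·1.0790 = +2.9927 (running +2.9927)
  i=2: 2.6881·3.6942 − 0.6657·2.1553 = +8.4955 (running +11.4883)
  i=3: 0.6657·4.3004 − -0.5889·3.6942 = +5.0383 (running +16.5265)
  i=4: -0.5889·2.4162 − -1.5087·4.3004 = +5.0652 (running +21.5917)
  i=5: -1.5087·-0.8034 − -2.1431·2.4162 = +6.3904 (running +27.9821)
  i=6: -2.1431·-3.5196 − -0.3185·-0.8034 = +7.2869 (running +35.2690)
  i=7: -0.3185·-1.4602 − 3.0728·-3.5196 = +11.2801 (running +46.5492)
  i=8: 3.0728·1.0790 − 2.7343·-1.4602 = +7.3082 (running +53.8574)
Area = |Σ|/2 = |53.8574|/2 = 26.9287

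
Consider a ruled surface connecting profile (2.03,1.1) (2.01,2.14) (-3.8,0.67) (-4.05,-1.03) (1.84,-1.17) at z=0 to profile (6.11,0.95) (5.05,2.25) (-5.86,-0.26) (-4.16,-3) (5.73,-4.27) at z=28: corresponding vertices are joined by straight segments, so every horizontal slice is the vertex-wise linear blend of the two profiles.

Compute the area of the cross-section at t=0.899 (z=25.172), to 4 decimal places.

Area at t=0.899: 47.1257

Cross-section at t=0.899: each vertex is (1-t)·p0[i] + t·p1[i].
  v1: (1-0.899)·(2.03,1.1) + 0.899·(6.11,0.95) = (5.6979,0.9651)
  v2: (1-0.899)·(2.01,2.14) + 0.899·(5.05,2.25) = (4.7430,2.2389)
  v3: (1-0.899)·(-3.8,0.67) + 0.899·(-5.86,-0.26) = (-5.6519,-0.1661)
  v4: (1-0.899)·(-4.05,-1.03) + 0.899·(-4.16,-3) = (-4.1489,-2.8010)
  v5: (1-0.899)·(1.84,-1.17) + 0.899·(5.73,-4.27) = (5.3371,-3.9569)
Shoelace sum Σ(x_i·y_{i+1} − x_{i+1}·y_i):
  i=1: 5.6979·2.2389 − 4.7430·0.9651 = +8.1793 (running +8.1793)
  i=2: 4.7430·-0.1661 − -5.6519·2.2389 = +11.8664 (running +20.0458)
  i=3: -5.6519·-2.8010 − -4.1489·-0.1661 = +15.1422 (running +35.1880)
  i=4: -4.1489·-3.9569 − 5.3371·-2.8010 = +31.3661 (running +66.5542)
  i=5: 5.3371·0.9651 − 5.6979·-3.9569 = +27.6972 (running +94.2514)
Area = |Σ|/2 = |94.2514|/2 = 47.1257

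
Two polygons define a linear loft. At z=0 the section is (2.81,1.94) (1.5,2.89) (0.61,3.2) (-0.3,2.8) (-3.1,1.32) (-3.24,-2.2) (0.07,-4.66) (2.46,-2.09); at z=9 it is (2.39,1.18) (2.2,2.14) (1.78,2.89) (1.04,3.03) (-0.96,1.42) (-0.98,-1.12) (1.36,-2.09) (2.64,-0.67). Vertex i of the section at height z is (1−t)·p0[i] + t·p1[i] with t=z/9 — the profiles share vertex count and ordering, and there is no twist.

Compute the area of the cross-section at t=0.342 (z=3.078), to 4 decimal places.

Cross-section at t=0.342: each vertex is (1-t)·p0[i] + t·p1[i].
  v1: (1-0.342)·(2.81,1.94) + 0.342·(2.39,1.18) = (2.6664,1.6801)
  v2: (1-0.342)·(1.5,2.89) + 0.342·(2.2,2.14) = (1.7394,2.6335)
  v3: (1-0.342)·(0.61,3.2) + 0.342·(1.78,2.89) = (1.0101,3.0940)
  v4: (1-0.342)·(-0.3,2.8) + 0.342·(1.04,3.03) = (0.1583,2.8787)
  v5: (1-0.342)·(-3.1,1.32) + 0.342·(-0.96,1.42) = (-2.3681,1.3542)
  v6: (1-0.342)·(-3.24,-2.2) + 0.342·(-0.98,-1.12) = (-2.4671,-1.8306)
  v7: (1-0.342)·(0.07,-4.66) + 0.342·(1.36,-2.09) = (0.5112,-3.7811)
  v8: (1-0.342)·(2.46,-2.09) + 0.342·(2.64,-0.67) = (2.5216,-1.6044)
Shoelace sum Σ(x_i·y_{i+1} − x_{i+1}·y_i):
  i=1: 2.6664·2.6335 − 1.7394·1.6801 = +4.0995 (running +4.0995)
  i=2: 1.7394·3.0940 − 1.0101·2.6335 = +2.7215 (running +6.8210)
  i=3: 1.0101·2.8787 − 0.1583·3.0940 = +2.4181 (running +9.2391)
  i=4: 0.1583·1.3542 − -2.3681·2.8787 = +7.0314 (running +16.2705)
  i=5: -2.3681·-1.8306 − -2.4671·1.3542 = +7.6761 (running +23.9466)
  i=6: -2.4671·-3.7811 − 0.5112·-1.8306 = +10.2640 (running +34.2105)
  i=7: 0.5112·-1.6044 − 2.5216·-3.7811 = +8.7141 (running +42.9246)
  i=8: 2.5216·1.6801 − 2.6664·-1.6044 = +8.5142 (running +51.4388)
Area = |Σ|/2 = |51.4388|/2 = 25.7194

Area at t=0.342: 25.7194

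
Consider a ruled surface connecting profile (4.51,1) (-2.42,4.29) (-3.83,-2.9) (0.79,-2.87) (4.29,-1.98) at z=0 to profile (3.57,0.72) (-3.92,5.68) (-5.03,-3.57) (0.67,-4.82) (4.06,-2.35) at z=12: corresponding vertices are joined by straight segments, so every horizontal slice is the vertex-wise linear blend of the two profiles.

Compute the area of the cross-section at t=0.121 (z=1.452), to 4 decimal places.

Cross-section at t=0.121: each vertex is (1-t)·p0[i] + t·p1[i].
  v1: (1-0.121)·(4.51,1) + 0.121·(3.57,0.72) = (4.3963,0.9661)
  v2: (1-0.121)·(-2.42,4.29) + 0.121·(-3.92,5.68) = (-2.6015,4.4582)
  v3: (1-0.121)·(-3.83,-2.9) + 0.121·(-5.03,-3.57) = (-3.9752,-2.9811)
  v4: (1-0.121)·(0.79,-2.87) + 0.121·(0.67,-4.82) = (0.7755,-3.1059)
  v5: (1-0.121)·(4.29,-1.98) + 0.121·(4.06,-2.35) = (4.2622,-2.0248)
Shoelace sum Σ(x_i·y_{i+1} − x_{i+1}·y_i):
  i=1: 4.3963·4.4582 − -2.6015·0.9661 = +22.1127 (running +22.1127)
  i=2: -2.6015·-2.9811 − -3.9752·4.4582 = +25.4775 (running +47.5902)
  i=3: -3.9752·-3.1059 − 0.7755·-2.9811 = +14.6585 (running +62.2487)
  i=4: 0.7755·-2.0248 − 4.2622·-3.1059 = +11.6679 (running +73.9166)
  i=5: 4.2622·0.9661 − 4.3963·-2.0248 = +13.0192 (running +86.9358)
Area = |Σ|/2 = |86.9358|/2 = 43.4679

Area at t=0.121: 43.4679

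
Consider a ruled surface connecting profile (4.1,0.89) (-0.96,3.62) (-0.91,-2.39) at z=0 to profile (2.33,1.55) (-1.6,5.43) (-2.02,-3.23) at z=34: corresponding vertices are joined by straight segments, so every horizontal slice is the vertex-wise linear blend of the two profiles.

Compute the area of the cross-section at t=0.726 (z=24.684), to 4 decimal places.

Area at t=0.726: 17.3374

Cross-section at t=0.726: each vertex is (1-t)·p0[i] + t·p1[i].
  v1: (1-0.726)·(4.1,0.89) + 0.726·(2.33,1.55) = (2.8150,1.3692)
  v2: (1-0.726)·(-0.96,3.62) + 0.726·(-1.6,5.43) = (-1.4246,4.9341)
  v3: (1-0.726)·(-0.91,-2.39) + 0.726·(-2.02,-3.23) = (-1.7159,-2.9998)
Shoelace sum Σ(x_i·y_{i+1} − x_{i+1}·y_i):
  i=1: 2.8150·4.9341 − -1.4246·1.3692 = +15.8398 (running +15.8398)
  i=2: -1.4246·-2.9998 − -1.7159·4.9341 = +12.7398 (running +28.5797)
  i=3: -1.7159·1.3692 − 2.8150·-2.9998 = +6.0952 (running +34.6749)
Area = |Σ|/2 = |34.6749|/2 = 17.3374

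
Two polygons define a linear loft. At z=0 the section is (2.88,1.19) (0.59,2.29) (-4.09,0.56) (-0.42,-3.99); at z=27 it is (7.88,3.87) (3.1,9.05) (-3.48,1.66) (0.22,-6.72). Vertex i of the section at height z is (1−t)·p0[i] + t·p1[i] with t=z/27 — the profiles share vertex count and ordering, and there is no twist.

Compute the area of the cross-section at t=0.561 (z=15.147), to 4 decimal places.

Cross-section at t=0.561: each vertex is (1-t)·p0[i] + t·p1[i].
  v1: (1-0.561)·(2.88,1.19) + 0.561·(7.88,3.87) = (5.6850,2.6935)
  v2: (1-0.561)·(0.59,2.29) + 0.561·(3.1,9.05) = (1.9981,6.0824)
  v3: (1-0.561)·(-4.09,0.56) + 0.561·(-3.48,1.66) = (-3.7478,1.1771)
  v4: (1-0.561)·(-0.42,-3.99) + 0.561·(0.22,-6.72) = (-0.0610,-5.5215)
Shoelace sum Σ(x_i·y_{i+1} − x_{i+1}·y_i):
  i=1: 5.6850·6.0824 − 1.9981·2.6935 = +29.1963 (running +29.1963)
  i=2: 1.9981·1.1771 − -3.7478·6.0824 = +25.1474 (running +54.3437)
  i=3: -3.7478·-5.5215 − -0.0610·1.1771 = +20.7653 (running +75.1090)
  i=4: -0.0610·2.6935 − 5.6850·-5.5215 = +31.2257 (running +106.3347)
Area = |Σ|/2 = |106.3347|/2 = 53.1674

Area at t=0.561: 53.1674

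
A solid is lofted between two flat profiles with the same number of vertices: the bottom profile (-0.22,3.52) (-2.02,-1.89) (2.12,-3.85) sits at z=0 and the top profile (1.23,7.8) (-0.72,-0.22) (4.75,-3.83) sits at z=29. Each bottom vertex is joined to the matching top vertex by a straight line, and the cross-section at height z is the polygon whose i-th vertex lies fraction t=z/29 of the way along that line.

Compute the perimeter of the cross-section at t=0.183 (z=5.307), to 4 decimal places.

Cross-section at t=0.183: each vertex is (1-t)·p0[i] + t·p1[i].
  v1: (1-0.183)·(-0.22,3.52) + 0.183·(1.23,7.8) = (0.0454,4.3032)
  v2: (1-0.183)·(-2.02,-1.89) + 0.183·(-0.72,-0.22) = (-1.7821,-1.5844)
  v3: (1-0.183)·(2.12,-3.85) + 0.183·(4.75,-3.83) = (2.6013,-3.8463)
Perimeter = Σ |v_{i+1} − v_i|:
  edge 1→2: √(-1.8274² + -5.8876²) = 6.1647 (running 6.1647)
  edge 2→3: √(4.3834² + -2.2619²) = 4.9326 (running 11.0973)
  edge 3→1: √(-2.5559² + 8.1496²) = 8.5410 (running 19.6383)
Perimeter = 19.6383

Perimeter at t=0.183: 19.6383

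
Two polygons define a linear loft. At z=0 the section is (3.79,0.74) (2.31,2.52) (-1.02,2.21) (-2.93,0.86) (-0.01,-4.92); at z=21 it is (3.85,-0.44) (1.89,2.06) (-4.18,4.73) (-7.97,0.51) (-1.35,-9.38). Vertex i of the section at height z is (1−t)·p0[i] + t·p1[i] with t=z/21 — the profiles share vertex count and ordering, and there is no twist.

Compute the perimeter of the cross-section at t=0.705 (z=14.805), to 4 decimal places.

Perimeter at t=0.705: 32.7427

Cross-section at t=0.705: each vertex is (1-t)·p0[i] + t·p1[i].
  v1: (1-0.705)·(3.79,0.74) + 0.705·(3.85,-0.44) = (3.8323,-0.0919)
  v2: (1-0.705)·(2.31,2.52) + 0.705·(1.89,2.06) = (2.0139,2.1957)
  v3: (1-0.705)·(-1.02,2.21) + 0.705·(-4.18,4.73) = (-3.2478,3.9866)
  v4: (1-0.705)·(-2.93,0.86) + 0.705·(-7.97,0.51) = (-6.4832,0.6133)
  v5: (1-0.705)·(-0.01,-4.92) + 0.705·(-1.35,-9.38) = (-0.9547,-8.0643)
Perimeter = Σ |v_{i+1} − v_i|:
  edge 1→2: √(-1.8184² + 2.2876²) = 2.9223 (running 2.9223)
  edge 2→3: √(-5.2617² + 1.7909²) = 5.5581 (running 8.4804)
  edge 3→4: √(-3.2354² + -3.3734²) = 4.6741 (running 13.1545)
  edge 4→5: √(5.5285² + -8.6776²) = 10.2890 (running 23.4435)
  edge 5→1: √(4.7870² + 7.9724²) = 9.2992 (running 32.7427)
Perimeter = 32.7427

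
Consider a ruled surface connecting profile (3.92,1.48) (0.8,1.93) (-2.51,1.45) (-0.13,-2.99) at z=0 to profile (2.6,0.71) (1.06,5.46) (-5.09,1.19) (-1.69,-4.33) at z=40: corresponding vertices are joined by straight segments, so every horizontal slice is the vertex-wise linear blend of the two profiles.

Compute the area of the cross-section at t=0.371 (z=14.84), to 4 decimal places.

Area at t=0.371: 23.3266

Cross-section at t=0.371: each vertex is (1-t)·p0[i] + t·p1[i].
  v1: (1-0.371)·(3.92,1.48) + 0.371·(2.6,0.71) = (3.4303,1.1943)
  v2: (1-0.371)·(0.8,1.93) + 0.371·(1.06,5.46) = (0.8965,3.2396)
  v3: (1-0.371)·(-2.51,1.45) + 0.371·(-5.09,1.19) = (-3.4672,1.3535)
  v4: (1-0.371)·(-0.13,-2.99) + 0.371·(-1.69,-4.33) = (-0.7088,-3.4871)
Shoelace sum Σ(x_i·y_{i+1} − x_{i+1}·y_i):
  i=1: 3.4303·3.2396 − 0.8965·1.1943 = +10.0422 (running +10.0422)
  i=2: 0.8965·1.3535 − -3.4672·3.2396 = +12.4458 (running +22.4879)
  i=3: -3.4672·-3.4871 − -0.7088·1.3535 = +13.0499 (running +35.5378)
  i=4: -0.7088·1.1943 − 3.4303·-3.4871 = +11.1154 (running +46.6532)
Area = |Σ|/2 = |46.6532|/2 = 23.3266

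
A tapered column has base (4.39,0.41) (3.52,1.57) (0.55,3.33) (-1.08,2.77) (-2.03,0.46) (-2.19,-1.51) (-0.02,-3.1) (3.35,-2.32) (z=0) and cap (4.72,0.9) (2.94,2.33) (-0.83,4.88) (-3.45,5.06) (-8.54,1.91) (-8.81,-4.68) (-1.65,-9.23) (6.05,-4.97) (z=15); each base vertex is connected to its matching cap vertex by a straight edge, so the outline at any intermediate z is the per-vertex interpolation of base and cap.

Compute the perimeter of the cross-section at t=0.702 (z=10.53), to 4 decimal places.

Perimeter at t=0.702: 37.5190

Cross-section at t=0.702: each vertex is (1-t)·p0[i] + t·p1[i].
  v1: (1-0.702)·(4.39,0.41) + 0.702·(4.72,0.9) = (4.6217,0.7540)
  v2: (1-0.702)·(3.52,1.57) + 0.702·(2.94,2.33) = (3.1128,2.1035)
  v3: (1-0.702)·(0.55,3.33) + 0.702·(-0.83,4.88) = (-0.4188,4.4181)
  v4: (1-0.702)·(-1.08,2.77) + 0.702·(-3.45,5.06) = (-2.7437,4.3776)
  v5: (1-0.702)·(-2.03,0.46) + 0.702·(-8.54,1.91) = (-6.6000,1.4779)
  v6: (1-0.702)·(-2.19,-1.51) + 0.702·(-8.81,-4.68) = (-6.8372,-3.7353)
  v7: (1-0.702)·(-0.02,-3.1) + 0.702·(-1.65,-9.23) = (-1.1643,-7.4033)
  v8: (1-0.702)·(3.35,-2.32) + 0.702·(6.05,-4.97) = (5.2454,-4.1803)
Perimeter = Σ |v_{i+1} − v_i|:
  edge 1→2: √(-1.5088² + 1.3495²) = 2.0243 (running 2.0243)
  edge 2→3: √(-3.5316² + 2.3146²) = 4.2225 (running 6.2468)
  edge 3→4: √(-2.3250² + -0.0405²) = 2.3253 (running 8.5721)
  edge 4→5: √(-3.8563² + -2.8997²) = 4.8248 (running 13.3970)
  edge 5→6: √(-0.2372² + -5.2132²) = 5.2186 (running 18.6156)
  edge 6→7: √(5.6730² + -3.6679²) = 6.7555 (running 25.3711)
  edge 7→8: √(6.4097² + 3.2230²) = 7.1743 (running 32.5454)
  edge 8→1: √(-0.6237² + 4.9343²) = 4.9735 (running 37.5190)
Perimeter = 37.5190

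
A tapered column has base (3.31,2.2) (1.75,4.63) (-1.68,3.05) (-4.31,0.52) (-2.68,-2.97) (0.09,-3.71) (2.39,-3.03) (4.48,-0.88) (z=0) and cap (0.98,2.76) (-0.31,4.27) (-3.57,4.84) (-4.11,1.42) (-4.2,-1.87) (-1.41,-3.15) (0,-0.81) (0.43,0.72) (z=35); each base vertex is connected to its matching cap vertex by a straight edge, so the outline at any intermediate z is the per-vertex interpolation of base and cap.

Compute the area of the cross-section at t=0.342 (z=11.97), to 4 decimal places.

Cross-section at t=0.342: each vertex is (1-t)·p0[i] + t·p1[i].
  v1: (1-0.342)·(3.31,2.2) + 0.342·(0.98,2.76) = (2.5131,2.3915)
  v2: (1-0.342)·(1.75,4.63) + 0.342·(-0.31,4.27) = (1.0455,4.5069)
  v3: (1-0.342)·(-1.68,3.05) + 0.342·(-3.57,4.84) = (-2.3264,3.6622)
  v4: (1-0.342)·(-4.31,0.52) + 0.342·(-4.11,1.42) = (-4.2416,0.8278)
  v5: (1-0.342)·(-2.68,-2.97) + 0.342·(-4.2,-1.87) = (-3.1998,-2.5938)
  v6: (1-0.342)·(0.09,-3.71) + 0.342·(-1.41,-3.15) = (-0.4230,-3.5185)
  v7: (1-0.342)·(2.39,-3.03) + 0.342·(0,-0.81) = (1.5726,-2.2708)
  v8: (1-0.342)·(4.48,-0.88) + 0.342·(0.43,0.72) = (3.0949,-0.3328)
Shoelace sum Σ(x_i·y_{i+1} − x_{i+1}·y_i):
  i=1: 2.5131·4.5069 − 1.0455·2.3915 = +8.8261 (running +8.8261)
  i=2: 1.0455·3.6622 − -2.3264·4.5069 = +14.3135 (running +23.1396)
  i=3: -2.3264·0.8278 − -4.2416·3.6622 = +13.6077 (running +36.7473)
  i=4: -4.2416·-2.5938 − -3.1998·0.8278 = +13.6507 (running +50.3980)
  i=5: -3.1998·-3.5185 − -0.4230·-2.5938 = +10.1614 (running +60.5594)
  i=6: -0.4230·-2.2708 − 1.5726·-3.5185 = +6.4938 (running +67.0532)
  i=7: 1.5726·-0.3328 − 3.0949·-2.2708 = +6.5044 (running +73.5576)
  i=8: 3.0949·2.3915 − 2.5131·-0.3328 = +8.2379 (running +81.7955)
Area = |Σ|/2 = |81.7955|/2 = 40.8977

Area at t=0.342: 40.8977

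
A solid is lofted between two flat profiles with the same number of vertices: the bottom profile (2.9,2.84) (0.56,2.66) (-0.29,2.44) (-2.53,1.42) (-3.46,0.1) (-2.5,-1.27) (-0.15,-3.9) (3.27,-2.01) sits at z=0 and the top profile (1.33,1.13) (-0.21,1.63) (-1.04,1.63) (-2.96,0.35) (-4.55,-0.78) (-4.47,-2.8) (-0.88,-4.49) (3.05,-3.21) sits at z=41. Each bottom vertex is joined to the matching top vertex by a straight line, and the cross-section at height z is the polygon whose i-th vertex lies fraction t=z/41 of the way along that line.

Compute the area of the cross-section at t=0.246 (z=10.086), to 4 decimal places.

Cross-section at t=0.246: each vertex is (1-t)·p0[i] + t·p1[i].
  v1: (1-0.246)·(2.9,2.84) + 0.246·(1.33,1.13) = (2.5138,2.4193)
  v2: (1-0.246)·(0.56,2.66) + 0.246·(-0.21,1.63) = (0.3706,2.4066)
  v3: (1-0.246)·(-0.29,2.44) + 0.246·(-1.04,1.63) = (-0.4745,2.2407)
  v4: (1-0.246)·(-2.53,1.42) + 0.246·(-2.96,0.35) = (-2.6358,1.1568)
  v5: (1-0.246)·(-3.46,0.1) + 0.246·(-4.55,-0.78) = (-3.7281,-0.1165)
  v6: (1-0.246)·(-2.5,-1.27) + 0.246·(-4.47,-2.8) = (-2.9846,-1.6464)
  v7: (1-0.246)·(-0.15,-3.9) + 0.246·(-0.88,-4.49) = (-0.3296,-4.0451)
  v8: (1-0.246)·(3.27,-2.01) + 0.246·(3.05,-3.21) = (3.2159,-2.3052)
Shoelace sum Σ(x_i·y_{i+1} − x_{i+1}·y_i):
  i=1: 2.5138·2.4066 − 0.3706·2.4193 = +5.1532 (running +5.1532)
  i=2: 0.3706·2.2407 − -0.4745·2.4066 = +1.9723 (running +7.1255)
  i=3: -0.4745·1.1568 − -2.6358·2.2407 = +5.3572 (running +12.4827)
  i=4: -2.6358·-0.1165 − -3.7281·1.1568 = +4.6197 (running +17.1023)
  i=5: -3.7281·-1.6464 − -2.9846·-0.1165 = +5.7903 (running +22.8926)
  i=6: -2.9846·-4.0451 − -0.3296·-1.6464 = +11.5306 (running +34.4232)
  i=7: -0.3296·-2.3052 − 3.2159·-4.0451 = +13.7684 (running +48.1916)
  i=8: 3.2159·2.4193 − 2.5138·-2.3052 = +13.5751 (running +61.7667)
Area = |Σ|/2 = |61.7667|/2 = 30.8834

Area at t=0.246: 30.8834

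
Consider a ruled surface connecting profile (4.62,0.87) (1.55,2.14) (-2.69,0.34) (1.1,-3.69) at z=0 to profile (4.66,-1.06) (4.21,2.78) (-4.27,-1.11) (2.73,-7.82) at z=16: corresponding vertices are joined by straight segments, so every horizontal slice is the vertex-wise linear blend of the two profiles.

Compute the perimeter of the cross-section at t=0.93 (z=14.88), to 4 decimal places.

Cross-section at t=0.93: each vertex is (1-t)·p0[i] + t·p1[i].
  v1: (1-0.93)·(4.62,0.87) + 0.93·(4.66,-1.06) = (4.6572,-0.9249)
  v2: (1-0.93)·(1.55,2.14) + 0.93·(4.21,2.78) = (4.0238,2.7352)
  v3: (1-0.93)·(-2.69,0.34) + 0.93·(-4.27,-1.11) = (-4.1594,-1.0085)
  v4: (1-0.93)·(1.1,-3.69) + 0.93·(2.73,-7.82) = (2.6159,-7.5309)
Perimeter = Σ |v_{i+1} − v_i|:
  edge 1→2: √(-0.6334² + 3.6601²) = 3.7145 (running 3.7145)
  edge 2→3: √(-8.1832² + -3.7437²) = 8.9989 (running 12.7134)
  edge 3→4: √(6.7753² + -6.5224²) = 9.4046 (running 22.1180)
  edge 4→1: √(2.0413² + 6.6060²) = 6.9142 (running 29.0322)
Perimeter = 29.0322

Perimeter at t=0.93: 29.0322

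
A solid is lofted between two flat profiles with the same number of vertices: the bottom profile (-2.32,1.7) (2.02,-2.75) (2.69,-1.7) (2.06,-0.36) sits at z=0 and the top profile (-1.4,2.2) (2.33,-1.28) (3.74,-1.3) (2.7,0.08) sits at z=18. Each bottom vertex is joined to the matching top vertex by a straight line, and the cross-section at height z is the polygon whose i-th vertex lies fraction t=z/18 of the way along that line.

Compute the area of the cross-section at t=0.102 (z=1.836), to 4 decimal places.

Cross-section at t=0.102: each vertex is (1-t)·p0[i] + t·p1[i].
  v1: (1-0.102)·(-2.32,1.7) + 0.102·(-1.4,2.2) = (-2.2262,1.7510)
  v2: (1-0.102)·(2.02,-2.75) + 0.102·(2.33,-1.28) = (2.0516,-2.6001)
  v3: (1-0.102)·(2.69,-1.7) + 0.102·(3.74,-1.3) = (2.7971,-1.6592)
  v4: (1-0.102)·(2.06,-0.36) + 0.102·(2.7,0.08) = (2.1253,-0.3151)
Shoelace sum Σ(x_i·y_{i+1} − x_{i+1}·y_i):
  i=1: -2.2262·-2.6001 − 2.0516·1.7510 = +2.1958 (running +2.1958)
  i=2: 2.0516·-1.6592 − 2.7971·-2.6001 = +3.8686 (running +6.0643)
  i=3: 2.7971·-0.3151 − 2.1253·-1.6592 = +2.6448 (running +8.7092)
  i=4: 2.1253·1.7510 − -2.2262·-0.3151 = +3.0199 (running +11.7290)
Area = |Σ|/2 = |11.7290|/2 = 5.8645

Area at t=0.102: 5.8645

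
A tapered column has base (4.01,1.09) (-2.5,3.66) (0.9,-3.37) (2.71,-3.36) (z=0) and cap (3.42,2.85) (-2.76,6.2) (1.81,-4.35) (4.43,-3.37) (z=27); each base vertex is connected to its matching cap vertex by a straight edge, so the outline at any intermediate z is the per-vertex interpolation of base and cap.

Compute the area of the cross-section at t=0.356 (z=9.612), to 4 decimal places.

Area at t=0.356: 26.2860

Cross-section at t=0.356: each vertex is (1-t)·p0[i] + t·p1[i].
  v1: (1-0.356)·(4.01,1.09) + 0.356·(3.42,2.85) = (3.8000,1.7166)
  v2: (1-0.356)·(-2.5,3.66) + 0.356·(-2.76,6.2) = (-2.5926,4.5642)
  v3: (1-0.356)·(0.9,-3.37) + 0.356·(1.81,-4.35) = (1.2240,-3.7189)
  v4: (1-0.356)·(2.71,-3.36) + 0.356·(4.43,-3.37) = (3.3223,-3.3636)
Shoelace sum Σ(x_i·y_{i+1} − x_{i+1}·y_i):
  i=1: 3.8000·4.5642 − -2.5926·1.7166 = +21.7942 (running +21.7942)
  i=2: -2.5926·-3.7189 − 1.2240·4.5642 = +4.0550 (running +25.8492)
  i=3: 1.2240·-3.3636 − 3.3223·-3.7189 = +8.2384 (running +34.0876)
  i=4: 3.3223·1.7166 − 3.8000·-3.3636 = +18.4844 (running +52.5720)
Area = |Σ|/2 = |52.5720|/2 = 26.2860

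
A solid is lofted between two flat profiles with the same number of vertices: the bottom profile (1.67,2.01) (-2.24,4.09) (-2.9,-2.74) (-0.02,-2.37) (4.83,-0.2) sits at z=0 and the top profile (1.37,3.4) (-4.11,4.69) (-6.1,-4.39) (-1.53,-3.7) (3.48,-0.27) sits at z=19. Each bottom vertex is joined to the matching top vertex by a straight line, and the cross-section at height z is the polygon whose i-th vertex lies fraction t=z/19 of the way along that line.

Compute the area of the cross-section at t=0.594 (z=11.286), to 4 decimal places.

Cross-section at t=0.594: each vertex is (1-t)·p0[i] + t·p1[i].
  v1: (1-0.594)·(1.67,2.01) + 0.594·(1.37,3.4) = (1.4918,2.8357)
  v2: (1-0.594)·(-2.24,4.09) + 0.594·(-4.11,4.69) = (-3.3508,4.4464)
  v3: (1-0.594)·(-2.9,-2.74) + 0.594·(-6.1,-4.39) = (-4.8008,-3.7201)
  v4: (1-0.594)·(-0.02,-2.37) + 0.594·(-1.53,-3.7) = (-0.9169,-3.1600)
  v5: (1-0.594)·(4.83,-0.2) + 0.594·(3.48,-0.27) = (4.0281,-0.2416)
Shoelace sum Σ(x_i·y_{i+1} − x_{i+1}·y_i):
  i=1: 1.4918·4.4464 − -3.3508·2.8357 = +16.1348 (running +16.1348)
  i=2: -3.3508·-3.7201 − -4.8008·4.4464 = +33.8115 (running +49.9463)
  i=3: -4.8008·-3.1600 − -0.9169·-3.7201 = +11.7595 (running +61.7058)
  i=4: -0.9169·-0.2416 − 4.0281·-3.1600 = +12.9504 (running +74.6562)
  i=5: 4.0281·2.8357 − 1.4918·-0.2416 = +11.7827 (running +86.4389)
Area = |Σ|/2 = |86.4389|/2 = 43.2195

Area at t=0.594: 43.2195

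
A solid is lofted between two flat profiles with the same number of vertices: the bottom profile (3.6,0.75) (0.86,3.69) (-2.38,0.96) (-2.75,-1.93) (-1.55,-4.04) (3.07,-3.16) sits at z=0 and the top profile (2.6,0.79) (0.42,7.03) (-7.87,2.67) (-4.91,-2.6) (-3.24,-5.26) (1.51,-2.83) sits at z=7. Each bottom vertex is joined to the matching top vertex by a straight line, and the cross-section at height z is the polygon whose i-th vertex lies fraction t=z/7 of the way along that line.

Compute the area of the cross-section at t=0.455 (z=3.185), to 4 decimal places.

Cross-section at t=0.455: each vertex is (1-t)·p0[i] + t·p1[i].
  v1: (1-0.455)·(3.6,0.75) + 0.455·(2.6,0.79) = (3.1450,0.7682)
  v2: (1-0.455)·(0.86,3.69) + 0.455·(0.42,7.03) = (0.6598,5.2097)
  v3: (1-0.455)·(-2.38,0.96) + 0.455·(-7.87,2.67) = (-4.8780,1.7380)
  v4: (1-0.455)·(-2.75,-1.93) + 0.455·(-4.91,-2.6) = (-3.7328,-2.2348)
  v5: (1-0.455)·(-1.55,-4.04) + 0.455·(-3.24,-5.26) = (-2.3190,-4.5951)
  v6: (1-0.455)·(3.07,-3.16) + 0.455·(1.51,-2.83) = (2.3602,-3.0099)
Shoelace sum Σ(x_i·y_{i+1} − x_{i+1}·y_i):
  i=1: 3.1450·5.2097 − 0.6598·0.7682 = +15.8776 (running +15.8776)
  i=2: 0.6598·1.7380 − -4.8780·5.2097 = +26.5594 (running +42.4371)
  i=3: -4.8780·-2.2348 − -3.7328·1.7380 = +17.3893 (running +59.8263)
  i=4: -3.7328·-4.5951 − -2.3190·-2.2348 = +11.9701 (running +71.7964)
  i=5: -2.3190·-3.0099 − 2.3602·-4.5951 = +17.8250 (running +89.6215)
  i=6: 2.3602·0.7682 − 3.1450·-3.0099 = +11.2791 (running +100.9006)
Area = |Σ|/2 = |100.9006|/2 = 50.4503

Area at t=0.455: 50.4503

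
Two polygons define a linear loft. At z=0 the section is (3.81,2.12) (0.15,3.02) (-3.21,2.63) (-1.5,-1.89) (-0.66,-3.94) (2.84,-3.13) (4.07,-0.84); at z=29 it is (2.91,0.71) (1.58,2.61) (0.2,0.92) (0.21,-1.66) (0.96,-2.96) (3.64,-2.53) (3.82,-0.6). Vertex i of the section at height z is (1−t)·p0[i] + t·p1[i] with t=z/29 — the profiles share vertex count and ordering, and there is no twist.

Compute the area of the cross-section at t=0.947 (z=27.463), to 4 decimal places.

Cross-section at t=0.947: each vertex is (1-t)·p0[i] + t·p1[i].
  v1: (1-0.947)·(3.81,2.12) + 0.947·(2.91,0.71) = (2.9577,0.7847)
  v2: (1-0.947)·(0.15,3.02) + 0.947·(1.58,2.61) = (1.5042,2.6317)
  v3: (1-0.947)·(-3.21,2.63) + 0.947·(0.2,0.92) = (0.0193,1.0106)
  v4: (1-0.947)·(-1.5,-1.89) + 0.947·(0.21,-1.66) = (0.1194,-1.6722)
  v5: (1-0.947)·(-0.66,-3.94) + 0.947·(0.96,-2.96) = (0.8741,-3.0119)
  v6: (1-0.947)·(2.84,-3.13) + 0.947·(3.64,-2.53) = (3.5976,-2.5618)
  v7: (1-0.947)·(4.07,-0.84) + 0.947·(3.82,-0.6) = (3.8332,-0.6127)
Shoelace sum Σ(x_i·y_{i+1} − x_{i+1}·y_i):
  i=1: 2.9577·2.6317 − 1.5042·0.7847 = +6.6035 (running +6.6035)
  i=2: 1.5042·1.0106 − 0.0193·2.6317 = +1.4695 (running +8.0730)
  i=3: 0.0193·-1.6722 − 0.1194·1.0106 = -0.1529 (running +7.9201)
  i=4: 0.1194·-3.0119 − 0.8741·-1.6722 = +1.1022 (running +9.0223)
  i=5: 0.8741·-2.5618 − 3.5976·-3.0119 = +8.5964 (running +17.6187)
  i=6: 3.5976·-0.6127 − 3.8332·-2.5618 = +7.6157 (running +25.2344)
  i=7: 3.8332·0.7847 − 2.9577·-0.6127 = +4.8203 (running +30.0547)
Area = |Σ|/2 = |30.0547|/2 = 15.0273

Area at t=0.947: 15.0273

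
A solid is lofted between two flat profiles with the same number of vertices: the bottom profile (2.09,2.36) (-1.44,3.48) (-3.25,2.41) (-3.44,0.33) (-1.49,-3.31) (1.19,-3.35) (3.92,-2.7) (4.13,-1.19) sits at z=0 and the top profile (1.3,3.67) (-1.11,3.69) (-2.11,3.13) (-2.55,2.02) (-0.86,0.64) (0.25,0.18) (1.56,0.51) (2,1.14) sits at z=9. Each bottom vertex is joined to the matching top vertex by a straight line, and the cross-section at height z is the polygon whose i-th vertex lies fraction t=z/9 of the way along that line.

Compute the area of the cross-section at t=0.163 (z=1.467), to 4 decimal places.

Area at t=0.163: 32.3407

Cross-section at t=0.163: each vertex is (1-t)·p0[i] + t·p1[i].
  v1: (1-0.163)·(2.09,2.36) + 0.163·(1.3,3.67) = (1.9612,2.5735)
  v2: (1-0.163)·(-1.44,3.48) + 0.163·(-1.11,3.69) = (-1.3862,3.5142)
  v3: (1-0.163)·(-3.25,2.41) + 0.163·(-2.11,3.13) = (-3.0642,2.5274)
  v4: (1-0.163)·(-3.44,0.33) + 0.163·(-2.55,2.02) = (-3.2949,0.6055)
  v5: (1-0.163)·(-1.49,-3.31) + 0.163·(-0.86,0.64) = (-1.3873,-2.6662)
  v6: (1-0.163)·(1.19,-3.35) + 0.163·(0.25,0.18) = (1.0368,-2.7746)
  v7: (1-0.163)·(3.92,-2.7) + 0.163·(1.56,0.51) = (3.5353,-2.1768)
  v8: (1-0.163)·(4.13,-1.19) + 0.163·(2,1.14) = (3.7828,-0.8102)
Shoelace sum Σ(x_i·y_{i+1} − x_{i+1}·y_i):
  i=1: 1.9612·3.5142 − -1.3862·2.5735 = +10.4597 (running +10.4597)
  i=2: -1.3862·2.5274 − -3.0642·3.5142 = +7.2648 (running +17.7244)
  i=3: -3.0642·0.6055 − -3.2949·2.5274 = +6.4722 (running +24.1967)
  i=4: -3.2949·-2.6662 − -1.3873·0.6055 = +9.6248 (running +33.8214)
  i=5: -1.3873·-2.7746 − 1.0368·-2.6662 = +6.6135 (running +40.4349)
  i=6: 1.0368·-2.1768 − 3.5353·-2.7746 = +7.5523 (running +47.9872)
  i=7: 3.5353·-0.8102 − 3.7828·-2.1768 = +5.3700 (running +53.3571)
  i=8: 3.7828·2.5735 − 1.9612·-0.8102 = +11.3242 (running +64.6813)
Area = |Σ|/2 = |64.6813|/2 = 32.3407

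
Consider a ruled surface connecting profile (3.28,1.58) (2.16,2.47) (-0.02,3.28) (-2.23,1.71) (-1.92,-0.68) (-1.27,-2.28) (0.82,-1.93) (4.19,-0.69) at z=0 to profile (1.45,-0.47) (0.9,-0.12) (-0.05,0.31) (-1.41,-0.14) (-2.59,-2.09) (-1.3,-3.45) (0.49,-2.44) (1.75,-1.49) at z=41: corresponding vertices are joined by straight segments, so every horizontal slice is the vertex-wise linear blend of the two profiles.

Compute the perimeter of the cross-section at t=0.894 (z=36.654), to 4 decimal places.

Perimeter at t=0.894: 12.5976

Cross-section at t=0.894: each vertex is (1-t)·p0[i] + t·p1[i].
  v1: (1-0.894)·(3.28,1.58) + 0.894·(1.45,-0.47) = (1.6440,-0.2527)
  v2: (1-0.894)·(2.16,2.47) + 0.894·(0.9,-0.12) = (1.0336,0.1545)
  v3: (1-0.894)·(-0.02,3.28) + 0.894·(-0.05,0.31) = (-0.0468,0.6248)
  v4: (1-0.894)·(-2.23,1.71) + 0.894·(-1.41,-0.14) = (-1.4969,0.0561)
  v5: (1-0.894)·(-1.92,-0.68) + 0.894·(-2.59,-2.09) = (-2.5190,-1.9405)
  v6: (1-0.894)·(-1.27,-2.28) + 0.894·(-1.3,-3.45) = (-1.2968,-3.3260)
  v7: (1-0.894)·(0.82,-1.93) + 0.894·(0.49,-2.44) = (0.5250,-2.3859)
  v8: (1-0.894)·(4.19,-0.69) + 0.894·(1.75,-1.49) = (2.0086,-1.4052)
Perimeter = Σ |v_{i+1} − v_i|:
  edge 1→2: √(-0.6104² + 0.4072²) = 0.7338 (running 0.7338)
  edge 2→3: √(-1.0804² + 0.4703²) = 1.1783 (running 1.9121)
  edge 3→4: √(-1.4501² + -0.5687²) = 1.5576 (running 3.4697)
  edge 4→5: √(-1.0221² + -1.9966²) = 2.2430 (running 5.7128)
  edge 5→6: √(1.2222² + -1.3854²) = 1.8475 (running 7.5602)
  edge 6→7: √(1.8218² + 0.9400²) = 2.0500 (running 9.6103)
  edge 7→8: √(1.4837² + 0.9807²) = 1.7785 (running 11.3888)
  edge 8→1: √(-0.3647² + 1.1525²) = 1.2088 (running 12.5976)
Perimeter = 12.5976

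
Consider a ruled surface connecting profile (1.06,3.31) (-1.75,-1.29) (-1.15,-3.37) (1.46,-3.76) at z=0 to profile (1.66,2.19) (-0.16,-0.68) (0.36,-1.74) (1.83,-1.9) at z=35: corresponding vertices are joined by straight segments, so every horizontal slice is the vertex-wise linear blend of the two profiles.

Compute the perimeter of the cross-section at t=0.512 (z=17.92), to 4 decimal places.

Perimeter at t=0.512: 13.6213

Cross-section at t=0.512: each vertex is (1-t)·p0[i] + t·p1[i].
  v1: (1-0.512)·(1.06,3.31) + 0.512·(1.66,2.19) = (1.3672,2.7366)
  v2: (1-0.512)·(-1.75,-1.29) + 0.512·(-0.16,-0.68) = (-0.9359,-0.9777)
  v3: (1-0.512)·(-1.15,-3.37) + 0.512·(0.36,-1.74) = (-0.3769,-2.5354)
  v4: (1-0.512)·(1.46,-3.76) + 0.512·(1.83,-1.9) = (1.6494,-2.8077)
Perimeter = Σ |v_{i+1} − v_i|:
  edge 1→2: √(-2.3031² + -3.7142²) = 4.3703 (running 4.3703)
  edge 2→3: √(0.5590² + -1.5578²) = 1.6550 (running 6.0254)
  edge 3→4: √(2.0263² + -0.2722²) = 2.0445 (running 8.0699)
  edge 4→1: √(-0.2822² + 5.5442²) = 5.5514 (running 13.6213)
Perimeter = 13.6213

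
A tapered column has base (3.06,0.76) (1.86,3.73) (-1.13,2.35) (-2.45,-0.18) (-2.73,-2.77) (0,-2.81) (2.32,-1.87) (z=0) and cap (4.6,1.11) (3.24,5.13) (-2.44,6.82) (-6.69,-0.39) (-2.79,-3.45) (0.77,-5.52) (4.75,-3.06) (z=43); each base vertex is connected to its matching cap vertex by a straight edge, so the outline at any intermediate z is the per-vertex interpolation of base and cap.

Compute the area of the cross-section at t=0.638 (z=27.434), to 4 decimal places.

Area at t=0.638: 63.6340

Cross-section at t=0.638: each vertex is (1-t)·p0[i] + t·p1[i].
  v1: (1-0.638)·(3.06,0.76) + 0.638·(4.6,1.11) = (4.0425,0.9833)
  v2: (1-0.638)·(1.86,3.73) + 0.638·(3.24,5.13) = (2.7404,4.6232)
  v3: (1-0.638)·(-1.13,2.35) + 0.638·(-2.44,6.82) = (-1.9658,5.2019)
  v4: (1-0.638)·(-2.45,-0.18) + 0.638·(-6.69,-0.39) = (-5.1551,-0.3140)
  v5: (1-0.638)·(-2.73,-2.77) + 0.638·(-2.79,-3.45) = (-2.7683,-3.2038)
  v6: (1-0.638)·(0,-2.81) + 0.638·(0.77,-5.52) = (0.4913,-4.5390)
  v7: (1-0.638)·(2.32,-1.87) + 0.638·(4.75,-3.06) = (3.8703,-2.6292)
Shoelace sum Σ(x_i·y_{i+1} − x_{i+1}·y_i):
  i=1: 4.0425·4.6232 − 2.7404·0.9833 = +15.9947 (running +15.9947)
  i=2: 2.7404·5.2019 − -1.9658·4.6232 = +23.3436 (running +39.3383)
  i=3: -1.9658·-0.3140 − -5.1551·5.2019 = +27.4334 (running +66.7717)
  i=4: -5.1551·-3.2038 − -2.7683·-0.3140 = +15.6470 (running +82.4187)
  i=5: -2.7683·-4.5390 − 0.4913·-3.2038 = +14.1391 (running +96.5578)
  i=6: 0.4913·-2.6292 − 3.8703·-4.5390 = +16.2758 (running +112.8336)
  i=7: 3.8703·0.9833 − 4.0425·-2.6292 = +14.4344 (running +127.2679)
Area = |Σ|/2 = |127.2679|/2 = 63.6340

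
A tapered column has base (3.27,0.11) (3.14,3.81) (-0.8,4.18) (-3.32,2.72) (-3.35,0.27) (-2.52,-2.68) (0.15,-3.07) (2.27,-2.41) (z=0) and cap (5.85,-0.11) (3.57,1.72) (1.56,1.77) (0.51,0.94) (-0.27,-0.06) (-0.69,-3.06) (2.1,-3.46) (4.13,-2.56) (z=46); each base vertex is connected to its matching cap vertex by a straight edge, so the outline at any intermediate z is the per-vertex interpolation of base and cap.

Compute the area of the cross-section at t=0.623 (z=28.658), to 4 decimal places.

Cross-section at t=0.623: each vertex is (1-t)·p0[i] + t·p1[i].
  v1: (1-0.623)·(3.27,0.11) + 0.623·(5.85,-0.11) = (4.8773,-0.0271)
  v2: (1-0.623)·(3.14,3.81) + 0.623·(3.57,1.72) = (3.4079,2.5079)
  v3: (1-0.623)·(-0.8,4.18) + 0.623·(1.56,1.77) = (0.6703,2.6786)
  v4: (1-0.623)·(-3.32,2.72) + 0.623·(0.51,0.94) = (-0.9339,1.6111)
  v5: (1-0.623)·(-3.35,0.27) + 0.623·(-0.27,-0.06) = (-1.4312,0.0644)
  v6: (1-0.623)·(-2.52,-2.68) + 0.623·(-0.69,-3.06) = (-1.3799,-2.9167)
  v7: (1-0.623)·(0.15,-3.07) + 0.623·(2.1,-3.46) = (1.3649,-3.3130)
  v8: (1-0.623)·(2.27,-2.41) + 0.623·(4.13,-2.56) = (3.4288,-2.5034)
Shoelace sum Σ(x_i·y_{i+1} − x_{i+1}·y_i):
  i=1: 4.8773·2.5079 − 3.4079·-0.0271 = +12.3242 (running +12.3242)
  i=2: 3.4079·2.6786 − 0.6703·2.5079 = +7.4473 (running +19.7715)
  i=3: 0.6703·1.6111 − -0.9339·2.6786 = +3.5814 (running +23.3529)
  i=4: -0.9339·0.0644 − -1.4312·1.6111 = +2.2455 (running +25.5984)
  i=5: -1.4312·-2.9167 − -1.3799·0.0644 = +4.2632 (running +29.8616)
  i=6: -1.3799·-3.3130 − 1.3649·-2.9167 = +8.5525 (running +38.4142)
  i=7: 1.3649·-2.5034 − 3.4288·-3.3130 = +7.9426 (running +46.3568)
  i=8: 3.4288·-0.0271 − 4.8773·-2.5034 = +12.1174 (running +58.4742)
Area = |Σ|/2 = |58.4742|/2 = 29.2371

Area at t=0.623: 29.2371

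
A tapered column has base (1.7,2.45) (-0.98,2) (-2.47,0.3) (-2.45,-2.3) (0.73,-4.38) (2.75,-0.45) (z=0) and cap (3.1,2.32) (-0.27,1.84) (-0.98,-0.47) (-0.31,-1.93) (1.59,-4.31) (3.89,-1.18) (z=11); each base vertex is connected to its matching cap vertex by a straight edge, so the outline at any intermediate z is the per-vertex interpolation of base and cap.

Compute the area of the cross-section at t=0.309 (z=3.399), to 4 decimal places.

Cross-section at t=0.309: each vertex is (1-t)·p0[i] + t·p1[i].
  v1: (1-0.309)·(1.7,2.45) + 0.309·(3.1,2.32) = (2.1326,2.4098)
  v2: (1-0.309)·(-0.98,2) + 0.309·(-0.27,1.84) = (-0.7606,1.9506)
  v3: (1-0.309)·(-2.47,0.3) + 0.309·(-0.98,-0.47) = (-2.0096,0.0621)
  v4: (1-0.309)·(-2.45,-2.3) + 0.309·(-0.31,-1.93) = (-1.7887,-2.1857)
  v5: (1-0.309)·(0.73,-4.38) + 0.309·(1.59,-4.31) = (0.9957,-4.3584)
  v6: (1-0.309)·(2.75,-0.45) + 0.309·(3.89,-1.18) = (3.1023,-0.6756)
Shoelace sum Σ(x_i·y_{i+1} − x_{i+1}·y_i):
  i=1: 2.1326·1.9506 − -0.7606·2.4098 = +5.9927 (running +5.9927)
  i=2: -0.7606·0.0621 − -2.0096·1.9506 = +3.8726 (running +9.8653)
  i=3: -2.0096·-2.1857 − -1.7887·0.0621 = +4.5033 (running +14.3686)
  i=4: -1.7887·-4.3584 − 0.9957·-2.1857 = +9.9723 (running +24.3410)
  i=5: 0.9957·-0.6756 − 3.1023·-4.3584 = +12.8481 (running +37.1891)
  i=6: 3.1023·2.4098 − 2.1326·-0.6756 = +8.9166 (running +46.1057)
Area = |Σ|/2 = |46.1057|/2 = 23.0529

Area at t=0.309: 23.0529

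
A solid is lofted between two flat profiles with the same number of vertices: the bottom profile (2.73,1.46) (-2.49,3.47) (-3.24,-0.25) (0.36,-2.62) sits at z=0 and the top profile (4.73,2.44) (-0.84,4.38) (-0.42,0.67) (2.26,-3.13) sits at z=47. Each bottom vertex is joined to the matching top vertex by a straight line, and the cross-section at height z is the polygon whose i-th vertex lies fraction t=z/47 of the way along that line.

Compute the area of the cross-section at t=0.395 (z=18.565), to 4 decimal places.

Area at t=0.395: 21.3319

Cross-section at t=0.395: each vertex is (1-t)·p0[i] + t·p1[i].
  v1: (1-0.395)·(2.73,1.46) + 0.395·(4.73,2.44) = (3.5200,1.8471)
  v2: (1-0.395)·(-2.49,3.47) + 0.395·(-0.84,4.38) = (-1.8382,3.8295)
  v3: (1-0.395)·(-3.24,-0.25) + 0.395·(-0.42,0.67) = (-2.1261,0.1134)
  v4: (1-0.395)·(0.36,-2.62) + 0.395·(2.26,-3.13) = (1.1105,-2.8215)
Shoelace sum Σ(x_i·y_{i+1} − x_{i+1}·y_i):
  i=1: 3.5200·3.8295 − -1.8382·1.8471 = +16.8751 (running +16.8751)
  i=2: -1.8382·0.1134 − -2.1261·3.8295 = +7.9333 (running +24.8084)
  i=3: -2.1261·-2.8215 − 1.1105·0.1134 = +5.8728 (running +30.6812)
  i=4: 1.1105·1.8471 − 3.5200·-2.8215 = +11.9827 (running +42.6639)
Area = |Σ|/2 = |42.6639|/2 = 21.3319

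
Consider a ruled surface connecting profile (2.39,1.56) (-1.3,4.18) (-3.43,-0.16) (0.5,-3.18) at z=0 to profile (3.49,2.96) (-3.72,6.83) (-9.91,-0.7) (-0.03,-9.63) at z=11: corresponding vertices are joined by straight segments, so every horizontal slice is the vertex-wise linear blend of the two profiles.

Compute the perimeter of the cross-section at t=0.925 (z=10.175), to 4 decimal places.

Cross-section at t=0.925: each vertex is (1-t)·p0[i] + t·p1[i].
  v1: (1-0.925)·(2.39,1.56) + 0.925·(3.49,2.96) = (3.4075,2.8550)
  v2: (1-0.925)·(-1.3,4.18) + 0.925·(-3.72,6.83) = (-3.5385,6.6312)
  v3: (1-0.925)·(-3.43,-0.16) + 0.925·(-9.91,-0.7) = (-9.4240,-0.6595)
  v4: (1-0.925)·(0.5,-3.18) + 0.925·(-0.03,-9.63) = (0.0097,-9.1463)
Perimeter = Σ |v_{i+1} − v_i|:
  edge 1→2: √(-6.9460² + 3.7762²) = 7.9061 (running 7.9061)
  edge 2→3: √(-5.8855² + -7.2907²) = 9.3699 (running 17.2760)
  edge 3→4: √(9.4337² + -8.4868²) = 12.6894 (running 29.9654)
  edge 4→1: √(3.3978² + 12.0013²) = 12.4730 (running 42.4383)
Perimeter = 42.4383

Perimeter at t=0.925: 42.4383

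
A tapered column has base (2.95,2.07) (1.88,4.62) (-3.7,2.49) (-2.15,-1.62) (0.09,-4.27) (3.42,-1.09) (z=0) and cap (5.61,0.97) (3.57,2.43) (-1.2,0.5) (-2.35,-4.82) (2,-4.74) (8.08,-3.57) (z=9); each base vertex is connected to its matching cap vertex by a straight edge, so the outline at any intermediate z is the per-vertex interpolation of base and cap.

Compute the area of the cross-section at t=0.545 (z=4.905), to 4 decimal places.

Area at t=0.545: 45.8445

Cross-section at t=0.545: each vertex is (1-t)·p0[i] + t·p1[i].
  v1: (1-0.545)·(2.95,2.07) + 0.545·(5.61,0.97) = (4.3997,1.4705)
  v2: (1-0.545)·(1.88,4.62) + 0.545·(3.57,2.43) = (2.8011,3.4264)
  v3: (1-0.545)·(-3.7,2.49) + 0.545·(-1.2,0.5) = (-2.3375,1.4054)
  v4: (1-0.545)·(-2.15,-1.62) + 0.545·(-2.35,-4.82) = (-2.2590,-3.3640)
  v5: (1-0.545)·(0.09,-4.27) + 0.545·(2,-4.74) = (1.1310,-4.5262)
  v6: (1-0.545)·(3.42,-1.09) + 0.545·(8.08,-3.57) = (5.9597,-2.4416)
Shoelace sum Σ(x_i·y_{i+1} − x_{i+1}·y_i):
  i=1: 4.3997·3.4264 − 2.8011·1.4705 = +10.9564 (running +10.9564)
  i=2: 2.8011·1.4054 − -2.3375·3.4264 = +11.9461 (running +22.9025)
  i=3: -2.3375·-3.3640 − -2.2590·1.4054 = +11.0383 (running +33.9407)
  i=4: -2.2590·-4.5262 − 1.1310·-3.3640 = +14.0291 (running +47.9698)
  i=5: 1.1310·-2.4416 − 5.9597·-4.5262 = +24.2132 (running +72.1830)
  i=6: 5.9597·1.4705 − 4.3997·-2.4416 = +19.5060 (running +91.6890)
Area = |Σ|/2 = |91.6890|/2 = 45.8445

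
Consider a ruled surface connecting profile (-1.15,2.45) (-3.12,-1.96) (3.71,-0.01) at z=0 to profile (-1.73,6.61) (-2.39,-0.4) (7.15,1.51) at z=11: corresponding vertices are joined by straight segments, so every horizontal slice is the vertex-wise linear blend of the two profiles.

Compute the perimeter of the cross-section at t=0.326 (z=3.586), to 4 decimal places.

Perimeter at t=0.326: 20.4395

Cross-section at t=0.326: each vertex is (1-t)·p0[i] + t·p1[i].
  v1: (1-0.326)·(-1.15,2.45) + 0.326·(-1.73,6.61) = (-1.3391,3.8062)
  v2: (1-0.326)·(-3.12,-1.96) + 0.326·(-2.39,-0.4) = (-2.8820,-1.4514)
  v3: (1-0.326)·(3.71,-0.01) + 0.326·(7.15,1.51) = (4.8314,0.4855)
Perimeter = Σ |v_{i+1} − v_i|:
  edge 1→2: √(-1.5429² + -5.2576²) = 5.4793 (running 5.4793)
  edge 2→3: √(7.7135² + 1.9370²) = 7.9529 (running 13.4323)
  edge 3→1: √(-6.1705² + 3.3206²) = 7.0073 (running 20.4395)
Perimeter = 20.4395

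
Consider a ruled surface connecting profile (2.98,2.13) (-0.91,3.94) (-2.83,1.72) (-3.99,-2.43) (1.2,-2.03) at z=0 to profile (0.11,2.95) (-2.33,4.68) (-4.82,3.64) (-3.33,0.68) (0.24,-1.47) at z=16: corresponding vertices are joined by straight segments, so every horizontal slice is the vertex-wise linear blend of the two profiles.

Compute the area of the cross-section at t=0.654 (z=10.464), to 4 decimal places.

Cross-section at t=0.654: each vertex is (1-t)·p0[i] + t·p1[i].
  v1: (1-0.654)·(2.98,2.13) + 0.654·(0.11,2.95) = (1.1030,2.6663)
  v2: (1-0.654)·(-0.91,3.94) + 0.654·(-2.33,4.68) = (-1.8387,4.4240)
  v3: (1-0.654)·(-2.83,1.72) + 0.654·(-4.82,3.64) = (-4.1315,2.9757)
  v4: (1-0.654)·(-3.99,-2.43) + 0.654·(-3.33,0.68) = (-3.5584,-0.3961)
  v5: (1-0.654)·(1.2,-2.03) + 0.654·(0.24,-1.47) = (0.5722,-1.6638)
Shoelace sum Σ(x_i·y_{i+1} − x_{i+1}·y_i):
  i=1: 1.1030·4.4240 − -1.8387·2.6663 = +9.7822 (running +9.7822)
  i=2: -1.8387·2.9757 − -4.1315·4.4240 = +12.8061 (running +22.5882)
  i=3: -4.1315·-0.3961 − -3.5584·2.9757 = +12.2248 (running +34.8131)
  i=4: -3.5584·-1.6638 − 0.5722·-0.3961 = +6.1469 (running +40.9600)
  i=5: 0.5722·2.6663 − 1.1030·-1.6638 = +3.3607 (running +44.3207)
Area = |Σ|/2 = |44.3207|/2 = 22.1603

Area at t=0.654: 22.1603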